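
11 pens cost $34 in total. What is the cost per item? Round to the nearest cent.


Total cost: $34
Number of items: 11
Unit price: $34 / 11 = $3.0909... ≈ $3.09

$3.09


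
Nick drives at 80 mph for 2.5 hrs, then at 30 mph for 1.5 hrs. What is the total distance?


Leg 1 distance:
80 x 2.5 = 200 miles
Leg 2 distance:
30 x 1.5 = 45 miles
Total distance:
200 + 45 = 245 miles

245 miles


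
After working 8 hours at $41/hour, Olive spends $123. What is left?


Calculate earnings:
8 x $41 = $328
Subtract spending:
$328 - $123 = $205

$205


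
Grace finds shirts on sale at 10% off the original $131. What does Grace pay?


Calculate the discount amount:
10% of $131 = $13.10
Subtract from original:
$131 - $13.10 = $117.90

$117.90


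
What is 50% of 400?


Convert percentage to decimal:
50% = 0.5
Multiply:
400 x 0.5 = 200

200


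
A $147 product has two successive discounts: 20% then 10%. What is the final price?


First discount:
20% of $147 = $29.40
Price after first discount:
$147 - $29.40 = $117.60
Second discount:
10% of $117.60 = $11.76
Final price:
$117.60 - $11.76 = $105.84

$105.84


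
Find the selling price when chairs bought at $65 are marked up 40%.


Calculate the markup amount:
40% of $65 = $26
Add to cost:
$65 + $26 = $91

$91


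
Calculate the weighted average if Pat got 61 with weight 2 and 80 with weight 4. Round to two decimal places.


Weighted sum:
2 x 61 + 4 x 80 = 442
Total weight:
2 + 4 = 6
Weighted average:
442 / 6 = 73.6666... ≈ 73.67

73.67


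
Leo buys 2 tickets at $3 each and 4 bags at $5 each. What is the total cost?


Cost of tickets:
2 x $3 = $6
Cost of bags:
4 x $5 = $20
Add both:
$6 + $20 = $26

$26


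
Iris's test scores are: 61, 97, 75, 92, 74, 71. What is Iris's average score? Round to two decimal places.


Add the scores:
61 + 97 + 75 + 92 + 74 + 71 = 470
Divide by the number of tests:
470 / 6 = 78.3333... ≈ 78.33

78.33


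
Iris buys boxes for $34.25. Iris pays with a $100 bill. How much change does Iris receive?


Start with the amount paid:
$100
Subtract the price:
$100 - $34.25 = $65.75

$65.75


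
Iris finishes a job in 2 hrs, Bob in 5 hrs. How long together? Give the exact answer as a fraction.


Iris's rate: 1/2 of the job per hour
Bob's rate: 1/5 of the job per hour
Combined rate: 1/2 + 1/5 = 7/10 per hour
Time = 1 / (7/10) = 10/7 hours (≈ 1.43 hours)

10/7 hours


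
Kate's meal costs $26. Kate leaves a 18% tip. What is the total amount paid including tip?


Calculate the tip:
18% of $26 = $4.68
Add tip to meal cost:
$26 + $4.68 = $30.68

$30.68


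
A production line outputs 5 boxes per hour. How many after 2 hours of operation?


Production rate: 5 boxes per hour
Time: 2 hours
Total: 5 x 2 = 10 boxes

10 boxes


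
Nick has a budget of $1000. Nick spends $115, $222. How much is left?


Add up expenses:
$115 + $222 = $337
Subtract from budget:
$1000 - $337 = $663

$663


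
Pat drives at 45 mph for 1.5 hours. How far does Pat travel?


Use the formula: distance = speed x time
Speed = 45 mph, Time = 1.5 hours
45 x 1.5 = 67.5 miles

67.5 miles


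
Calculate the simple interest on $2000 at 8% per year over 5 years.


Use the formula I = P x R x T / 100
P x R x T = 2000 x 8 x 5 = 80000
I = 80000 / 100 = $800

$800


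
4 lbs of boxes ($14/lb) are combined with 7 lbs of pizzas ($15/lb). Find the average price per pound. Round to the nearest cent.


Cost of boxes:
4 x $14 = $56
Cost of pizzas:
7 x $15 = $105
Total cost: $56 + $105 = $161
Total weight: 11 lbs
Average: $161 / 11 = $14.6363... ≈ $14.64/lb

$14.64/lb


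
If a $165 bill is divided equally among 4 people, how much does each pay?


Total bill: $165
Number of people: 4
Each pays: $165 / 4 = $41.25

$41.25


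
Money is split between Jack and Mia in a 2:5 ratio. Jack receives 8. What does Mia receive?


Find the multiplier:
8 / 2 = 4
Apply to Mia's share:
5 x 4 = 20

20


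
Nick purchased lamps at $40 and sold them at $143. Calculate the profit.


Selling price = $143
Cost price = $40
Profit = selling price - cost price:
Profit = $143 - $40 = $103

$103


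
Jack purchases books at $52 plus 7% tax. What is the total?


Calculate the tax:
7% of $52 = $3.64
Add tax to price:
$52 + $3.64 = $55.64

$55.64


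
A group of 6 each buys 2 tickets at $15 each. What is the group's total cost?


Cost per person:
2 x $15 = $30
Group total:
6 x $30 = $180

$180


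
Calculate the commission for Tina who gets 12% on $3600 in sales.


Convert rate to decimal:
12% = 0.12
Multiply by sales:
$3600 x 0.12 = $432

$432


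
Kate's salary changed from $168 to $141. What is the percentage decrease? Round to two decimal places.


Find the absolute change:
|141 - 168| = 27
Divide by original and multiply by 100:
27 / 168 x 100 = 16.0714...% ≈ 16.07%

16.07%


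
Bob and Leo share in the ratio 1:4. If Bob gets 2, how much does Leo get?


Find the multiplier:
2 / 1 = 2
Apply to Leo's share:
4 x 2 = 8

8


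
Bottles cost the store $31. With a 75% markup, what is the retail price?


Calculate the markup amount:
75% of $31 = $23.25
Add to cost:
$31 + $23.25 = $54.25

$54.25


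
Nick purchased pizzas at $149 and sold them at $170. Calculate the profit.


Selling price = $170
Cost price = $149
Profit = selling price - cost price:
Profit = $170 - $149 = $21

$21


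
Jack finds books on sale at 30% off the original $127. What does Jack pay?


Calculate the discount amount:
30% of $127 = $38.10
Subtract from original:
$127 - $38.10 = $88.90

$88.90


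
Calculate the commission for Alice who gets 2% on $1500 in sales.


Convert rate to decimal:
2% = 0.02
Multiply by sales:
$1500 x 0.02 = $30

$30


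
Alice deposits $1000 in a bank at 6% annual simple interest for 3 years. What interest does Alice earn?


Use the formula I = P x R x T / 100
P x R x T = 1000 x 6 x 3 = 18000
I = 18000 / 100 = $180

$180


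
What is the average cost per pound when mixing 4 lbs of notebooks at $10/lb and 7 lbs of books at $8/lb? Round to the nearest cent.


Cost of notebooks:
4 x $10 = $40
Cost of books:
7 x $8 = $56
Total cost: $40 + $56 = $96
Total weight: 11 lbs
Average: $96 / 11 = $8.7272... ≈ $8.73/lb

$8.73/lb


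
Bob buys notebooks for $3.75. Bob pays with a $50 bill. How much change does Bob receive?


Start with the amount paid:
$50
Subtract the price:
$50 - $3.75 = $46.25

$46.25


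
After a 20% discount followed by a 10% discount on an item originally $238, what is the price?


First discount:
20% of $238 = $47.60
Price after first discount:
$238 - $47.60 = $190.40
Second discount:
10% of $190.40 = $19.04
Final price:
$190.40 - $19.04 = $171.36

$171.36


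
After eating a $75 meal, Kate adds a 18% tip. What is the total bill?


Calculate the tip:
18% of $75 = $13.50
Add tip to meal cost:
$75 + $13.50 = $88.50

$88.50


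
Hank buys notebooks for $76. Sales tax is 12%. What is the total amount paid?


Calculate the tax:
12% of $76 = $9.12
Add tax to price:
$76 + $9.12 = $85.12

$85.12


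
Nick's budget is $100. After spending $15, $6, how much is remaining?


Add up expenses:
$15 + $6 = $21
Subtract from budget:
$100 - $21 = $79

$79


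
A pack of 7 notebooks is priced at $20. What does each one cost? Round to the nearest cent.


Total cost: $20
Number of items: 7
Unit price: $20 / 7 = $2.8571... ≈ $2.86

$2.86


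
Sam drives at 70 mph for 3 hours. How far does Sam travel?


Use the formula: distance = speed x time
Speed = 70 mph, Time = 3 hours
70 x 3 = 210 miles

210 miles


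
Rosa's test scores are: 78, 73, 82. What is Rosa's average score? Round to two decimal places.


Add the scores:
78 + 73 + 82 = 233
Divide by the number of tests:
233 / 3 = 77.6666... ≈ 77.67

77.67


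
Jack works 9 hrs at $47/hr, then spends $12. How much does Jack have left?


Calculate earnings:
9 x $47 = $423
Subtract spending:
$423 - $12 = $411

$411


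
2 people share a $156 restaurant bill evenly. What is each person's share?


Total bill: $156
Number of people: 2
Each pays: $156 / 2 = $78

$78


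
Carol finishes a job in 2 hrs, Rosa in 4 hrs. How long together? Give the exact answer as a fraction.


Carol's rate: 1/2 of the job per hour
Rosa's rate: 1/4 of the job per hour
Combined rate: 1/2 + 1/4 = 3/4 per hour
Time = 1 / (3/4) = 4/3 hours (≈ 1.33 hours)

4/3 hours


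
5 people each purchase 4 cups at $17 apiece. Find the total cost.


Cost per person:
4 x $17 = $68
Group total:
5 x $68 = $340

$340


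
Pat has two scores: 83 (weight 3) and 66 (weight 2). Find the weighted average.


Weighted sum:
3 x 83 + 2 x 66 = 381
Total weight:
3 + 2 = 5
Weighted average:
381 / 5 = 76.2

76.2


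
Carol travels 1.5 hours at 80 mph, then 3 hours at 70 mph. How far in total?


Leg 1 distance:
80 x 1.5 = 120 miles
Leg 2 distance:
70 x 3 = 210 miles
Total distance:
120 + 210 = 330 miles

330 miles


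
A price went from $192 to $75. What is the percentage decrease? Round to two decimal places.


Find the absolute change:
|75 - 192| = 117
Divide by original and multiply by 100:
117 / 192 x 100 = 60.9375% ≈ 60.94%

60.94%


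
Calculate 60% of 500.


Convert percentage to decimal:
60% = 0.6
Multiply:
500 x 0.6 = 300

300


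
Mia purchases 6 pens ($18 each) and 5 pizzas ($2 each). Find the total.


Cost of pens:
6 x $18 = $108
Cost of pizzas:
5 x $2 = $10
Add both:
$108 + $10 = $118

$118


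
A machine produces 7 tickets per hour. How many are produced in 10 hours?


Production rate: 7 tickets per hour
Time: 10 hours
Total: 7 x 10 = 70 tickets

70 tickets


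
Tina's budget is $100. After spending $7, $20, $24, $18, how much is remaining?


Add up expenses:
$7 + $20 + $24 + $18 = $69
Subtract from budget:
$100 - $69 = $31

$31


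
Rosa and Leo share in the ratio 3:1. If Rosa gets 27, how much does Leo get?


Find the multiplier:
27 / 3 = 9
Apply to Leo's share:
1 x 9 = 9

9


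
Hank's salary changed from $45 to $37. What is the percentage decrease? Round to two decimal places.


Find the absolute change:
|37 - 45| = 8
Divide by original and multiply by 100:
8 / 45 x 100 = 17.7777...% ≈ 17.78%

17.78%


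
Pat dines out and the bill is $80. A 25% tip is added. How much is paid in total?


Calculate the tip:
25% of $80 = $20
Add tip to meal cost:
$80 + $20 = $100

$100


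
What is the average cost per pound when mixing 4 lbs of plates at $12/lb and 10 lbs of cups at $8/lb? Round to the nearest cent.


Cost of plates:
4 x $12 = $48
Cost of cups:
10 x $8 = $80
Total cost: $48 + $80 = $128
Total weight: 14 lbs
Average: $128 / 14 = $9.1428... ≈ $9.14/lb

$9.14/lb


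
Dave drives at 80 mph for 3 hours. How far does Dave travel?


Use the formula: distance = speed x time
Speed = 80 mph, Time = 3 hours
80 x 3 = 240 miles

240 miles


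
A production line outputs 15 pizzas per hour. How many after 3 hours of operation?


Production rate: 15 pizzas per hour
Time: 3 hours
Total: 15 x 3 = 45 pizzas

45 pizzas


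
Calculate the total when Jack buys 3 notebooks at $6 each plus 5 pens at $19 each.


Cost of notebooks:
3 x $6 = $18
Cost of pens:
5 x $19 = $95
Add both:
$18 + $95 = $113

$113


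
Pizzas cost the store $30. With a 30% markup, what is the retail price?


Calculate the markup amount:
30% of $30 = $9
Add to cost:
$30 + $9 = $39

$39


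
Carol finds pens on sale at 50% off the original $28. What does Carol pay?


Calculate the discount amount:
50% of $28 = $14
Subtract from original:
$28 - $14 = $14

$14


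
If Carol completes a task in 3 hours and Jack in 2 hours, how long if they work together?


Carol's rate: 1/3 of the job per hour
Jack's rate: 1/2 of the job per hour
Combined rate: 1/3 + 1/2 = 5/6 per hour
Time = 1 / (5/6) = 6/5 = 1.2 hours

1.2 hours


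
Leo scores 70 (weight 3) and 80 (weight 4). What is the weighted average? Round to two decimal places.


Weighted sum:
3 x 70 + 4 x 80 = 530
Total weight:
3 + 4 = 7
Weighted average:
530 / 7 = 75.7142... ≈ 75.71

75.71


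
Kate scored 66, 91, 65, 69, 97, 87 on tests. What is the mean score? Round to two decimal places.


Add the scores:
66 + 91 + 65 + 69 + 97 + 87 = 475
Divide by the number of tests:
475 / 6 = 79.1666... ≈ 79.17

79.17


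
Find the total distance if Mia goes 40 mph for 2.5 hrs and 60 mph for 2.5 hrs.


Leg 1 distance:
40 x 2.5 = 100 miles
Leg 2 distance:
60 x 2.5 = 150 miles
Total distance:
100 + 150 = 250 miles

250 miles


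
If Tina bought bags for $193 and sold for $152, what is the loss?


Selling price = $152
Cost price = $193
Loss = cost price - selling price:
Loss = $193 - $152 = $41

$41


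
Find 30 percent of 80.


Convert percentage to decimal:
30% = 0.3
Multiply:
80 x 0.3 = 24

24


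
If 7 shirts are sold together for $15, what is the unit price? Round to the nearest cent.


Total cost: $15
Number of items: 7
Unit price: $15 / 7 = $2.1428... ≈ $2.14

$2.14


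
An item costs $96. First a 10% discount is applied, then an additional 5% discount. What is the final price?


First discount:
10% of $96 = $9.60
Price after first discount:
$96 - $9.60 = $86.40
Second discount:
5% of $86.40 = $4.32
Final price:
$86.40 - $4.32 = $82.08

$82.08


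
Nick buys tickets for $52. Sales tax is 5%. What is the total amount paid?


Calculate the tax:
5% of $52 = $2.60
Add tax to price:
$52 + $2.60 = $54.60

$54.60


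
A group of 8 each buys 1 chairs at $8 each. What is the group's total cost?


Cost per person:
1 x $8 = $8
Group total:
8 x $8 = $64

$64


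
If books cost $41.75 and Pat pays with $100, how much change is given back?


Start with the amount paid:
$100
Subtract the price:
$100 - $41.75 = $58.25

$58.25


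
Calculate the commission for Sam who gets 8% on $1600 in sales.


Convert rate to decimal:
8% = 0.08
Multiply by sales:
$1600 x 0.08 = $128

$128


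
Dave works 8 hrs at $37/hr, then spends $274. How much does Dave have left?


Calculate earnings:
8 x $37 = $296
Subtract spending:
$296 - $274 = $22

$22


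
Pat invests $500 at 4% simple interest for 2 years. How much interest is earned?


Use the formula I = P x R x T / 100
P x R x T = 500 x 4 x 2 = 4000
I = 4000 / 100 = $40

$40


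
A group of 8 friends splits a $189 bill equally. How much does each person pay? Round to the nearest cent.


Total bill: $189
Number of people: 8
Each pays: $189 / 8 = $23.625 ≈ $23.63

$23.63


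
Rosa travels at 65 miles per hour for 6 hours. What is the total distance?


Use the formula: distance = speed x time
Speed = 65 mph, Time = 6 hours
65 x 6 = 390 miles

390 miles


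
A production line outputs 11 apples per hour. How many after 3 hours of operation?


Production rate: 11 apples per hour
Time: 3 hours
Total: 11 x 3 = 33 apples

33 apples


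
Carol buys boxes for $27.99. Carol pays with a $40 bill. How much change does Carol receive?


Start with the amount paid:
$40
Subtract the price:
$40 - $27.99 = $12.01

$12.01


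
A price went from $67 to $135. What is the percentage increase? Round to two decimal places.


Find the absolute change:
|135 - 67| = 68
Divide by original and multiply by 100:
68 / 67 x 100 = 101.4925...% ≈ 101.49%

101.49%


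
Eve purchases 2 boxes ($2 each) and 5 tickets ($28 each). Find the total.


Cost of boxes:
2 x $2 = $4
Cost of tickets:
5 x $28 = $140
Add both:
$4 + $140 = $144

$144


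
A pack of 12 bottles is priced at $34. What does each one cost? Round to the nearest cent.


Total cost: $34
Number of items: 12
Unit price: $34 / 12 = $2.8333... ≈ $2.83

$2.83


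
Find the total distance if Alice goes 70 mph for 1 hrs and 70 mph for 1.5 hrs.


Leg 1 distance:
70 x 1 = 70 miles
Leg 2 distance:
70 x 1.5 = 105 miles
Total distance:
70 + 105 = 175 miles

175 miles


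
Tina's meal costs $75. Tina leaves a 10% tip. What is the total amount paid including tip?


Calculate the tip:
10% of $75 = $7.50
Add tip to meal cost:
$75 + $7.50 = $82.50

$82.50


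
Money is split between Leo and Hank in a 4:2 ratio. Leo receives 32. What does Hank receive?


Find the multiplier:
32 / 4 = 8
Apply to Hank's share:
2 x 8 = 16

16


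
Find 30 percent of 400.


Convert percentage to decimal:
30% = 0.3
Multiply:
400 x 0.3 = 120

120


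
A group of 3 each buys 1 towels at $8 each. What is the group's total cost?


Cost per person:
1 x $8 = $8
Group total:
3 x $8 = $24

$24


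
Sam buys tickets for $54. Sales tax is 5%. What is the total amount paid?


Calculate the tax:
5% of $54 = $2.70
Add tax to price:
$54 + $2.70 = $56.70

$56.70


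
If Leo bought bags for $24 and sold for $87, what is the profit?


Selling price = $87
Cost price = $24
Profit = selling price - cost price:
Profit = $87 - $24 = $63

$63


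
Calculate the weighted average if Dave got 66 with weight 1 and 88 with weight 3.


Weighted sum:
1 x 66 + 3 x 88 = 330
Total weight:
1 + 3 = 4
Weighted average:
330 / 4 = 82.5

82.5


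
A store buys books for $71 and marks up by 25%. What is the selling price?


Calculate the markup amount:
25% of $71 = $17.75
Add to cost:
$71 + $17.75 = $88.75

$88.75


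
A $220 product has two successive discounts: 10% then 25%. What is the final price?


First discount:
10% of $220 = $22
Price after first discount:
$220 - $22 = $198
Second discount:
25% of $198 = $49.50
Final price:
$198 - $49.50 = $148.50

$148.50


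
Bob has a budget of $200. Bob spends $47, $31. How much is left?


Add up expenses:
$47 + $31 = $78
Subtract from budget:
$200 - $78 = $122

$122


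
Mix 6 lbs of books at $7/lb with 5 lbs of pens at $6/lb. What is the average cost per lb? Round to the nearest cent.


Cost of books:
6 x $7 = $42
Cost of pens:
5 x $6 = $30
Total cost: $42 + $30 = $72
Total weight: 11 lbs
Average: $72 / 11 = $6.5454... ≈ $6.55/lb

$6.55/lb


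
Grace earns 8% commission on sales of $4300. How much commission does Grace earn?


Convert rate to decimal:
8% = 0.08
Multiply by sales:
$4300 x 0.08 = $344

$344


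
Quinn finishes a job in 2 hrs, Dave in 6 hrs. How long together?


Quinn's rate: 1/2 of the job per hour
Dave's rate: 1/6 of the job per hour
Combined rate: 1/2 + 1/6 = 2/3 per hour
Time = 1 / (2/3) = 3/2 = 1.5 hours

1.5 hours


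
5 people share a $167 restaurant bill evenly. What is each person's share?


Total bill: $167
Number of people: 5
Each pays: $167 / 5 = $33.40

$33.40


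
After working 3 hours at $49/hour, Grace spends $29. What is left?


Calculate earnings:
3 x $49 = $147
Subtract spending:
$147 - $29 = $118

$118


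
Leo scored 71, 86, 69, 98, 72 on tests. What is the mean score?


Add the scores:
71 + 86 + 69 + 98 + 72 = 396
Divide by the number of tests:
396 / 5 = 79.2

79.2


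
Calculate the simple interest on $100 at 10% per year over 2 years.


Use the formula I = P x R x T / 100
P x R x T = 100 x 10 x 2 = 2000
I = 2000 / 100 = $20

$20


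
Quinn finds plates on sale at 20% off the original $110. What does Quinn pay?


Calculate the discount amount:
20% of $110 = $22
Subtract from original:
$110 - $22 = $88

$88


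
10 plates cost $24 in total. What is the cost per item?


Total cost: $24
Number of items: 10
Unit price: $24 / 10 = $2.40

$2.40


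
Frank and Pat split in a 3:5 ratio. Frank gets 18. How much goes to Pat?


Find the multiplier:
18 / 3 = 6
Apply to Pat's share:
5 x 6 = 30

30


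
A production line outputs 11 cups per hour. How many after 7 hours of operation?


Production rate: 11 cups per hour
Time: 7 hours
Total: 11 x 7 = 77 cups

77 cups


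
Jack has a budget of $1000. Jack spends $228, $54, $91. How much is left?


Add up expenses:
$228 + $54 + $91 = $373
Subtract from budget:
$1000 - $373 = $627

$627


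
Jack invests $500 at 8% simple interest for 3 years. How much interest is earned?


Use the formula I = P x R x T / 100
P x R x T = 500 x 8 x 3 = 12000
I = 12000 / 100 = $120

$120


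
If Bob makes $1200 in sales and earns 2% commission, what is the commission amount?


Convert rate to decimal:
2% = 0.02
Multiply by sales:
$1200 x 0.02 = $24

$24


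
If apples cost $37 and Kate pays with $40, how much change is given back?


Start with the amount paid:
$40
Subtract the price:
$40 - $37 = $3

$3


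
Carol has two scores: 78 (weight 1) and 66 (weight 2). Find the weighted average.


Weighted sum:
1 x 78 + 2 x 66 = 210
Total weight:
1 + 2 = 3
Weighted average:
210 / 3 = 70

70


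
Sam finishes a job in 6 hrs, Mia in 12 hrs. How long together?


Sam's rate: 1/6 of the job per hour
Mia's rate: 1/12 of the job per hour
Combined rate: 1/6 + 1/12 = 1/4 per hour
Time = 1 / (1/4) = 4 hours

4 hours


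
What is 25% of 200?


Convert percentage to decimal:
25% = 0.25
Multiply:
200 x 0.25 = 50

50


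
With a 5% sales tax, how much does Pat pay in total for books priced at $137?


Calculate the tax:
5% of $137 = $6.85
Add tax to price:
$137 + $6.85 = $143.85

$143.85


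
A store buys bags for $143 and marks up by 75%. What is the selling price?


Calculate the markup amount:
75% of $143 = $107.25
Add to cost:
$143 + $107.25 = $250.25

$250.25


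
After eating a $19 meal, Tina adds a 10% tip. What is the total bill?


Calculate the tip:
10% of $19 = $1.90
Add tip to meal cost:
$19 + $1.90 = $20.90

$20.90


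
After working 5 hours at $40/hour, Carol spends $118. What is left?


Calculate earnings:
5 x $40 = $200
Subtract spending:
$200 - $118 = $82

$82


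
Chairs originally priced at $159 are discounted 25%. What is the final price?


Calculate the discount amount:
25% of $159 = $39.75
Subtract from original:
$159 - $39.75 = $119.25

$119.25


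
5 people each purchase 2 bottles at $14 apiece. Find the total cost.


Cost per person:
2 x $14 = $28
Group total:
5 x $28 = $140

$140


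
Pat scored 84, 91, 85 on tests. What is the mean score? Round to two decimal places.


Add the scores:
84 + 91 + 85 = 260
Divide by the number of tests:
260 / 3 = 86.6666... ≈ 86.67

86.67


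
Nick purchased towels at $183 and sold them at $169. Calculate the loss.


Selling price = $169
Cost price = $183
Loss = cost price - selling price:
Loss = $183 - $169 = $14

$14


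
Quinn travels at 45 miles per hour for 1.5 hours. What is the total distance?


Use the formula: distance = speed x time
Speed = 45 mph, Time = 1.5 hours
45 x 1.5 = 67.5 miles

67.5 miles


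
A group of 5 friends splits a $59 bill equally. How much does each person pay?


Total bill: $59
Number of people: 5
Each pays: $59 / 5 = $11.80

$11.80


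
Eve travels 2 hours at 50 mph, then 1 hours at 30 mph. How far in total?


Leg 1 distance:
50 x 2 = 100 miles
Leg 2 distance:
30 x 1 = 30 miles
Total distance:
100 + 30 = 130 miles

130 miles


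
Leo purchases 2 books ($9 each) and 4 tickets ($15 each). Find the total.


Cost of books:
2 x $9 = $18
Cost of tickets:
4 x $15 = $60
Add both:
$18 + $60 = $78

$78


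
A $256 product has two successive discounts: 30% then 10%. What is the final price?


First discount:
30% of $256 = $76.80
Price after first discount:
$256 - $76.80 = $179.20
Second discount:
10% of $179.20 = $17.92
Final price:
$179.20 - $17.92 = $161.28

$161.28


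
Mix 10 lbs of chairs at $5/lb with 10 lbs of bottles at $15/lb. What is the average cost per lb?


Cost of chairs:
10 x $5 = $50
Cost of bottles:
10 x $15 = $150
Total cost: $50 + $150 = $200
Total weight: 20 lbs
Average: $200 / 20 = $10/lb

$10/lb


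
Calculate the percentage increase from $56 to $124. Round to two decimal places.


Find the absolute change:
|124 - 56| = 68
Divide by original and multiply by 100:
68 / 56 x 100 = 121.4285...% ≈ 121.43%

121.43%


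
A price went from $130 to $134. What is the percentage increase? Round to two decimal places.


Find the absolute change:
|134 - 130| = 4
Divide by original and multiply by 100:
4 / 130 x 100 = 3.0769...% ≈ 3.08%

3.08%


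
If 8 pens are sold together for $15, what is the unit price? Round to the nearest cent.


Total cost: $15
Number of items: 8
Unit price: $15 / 8 = $1.875 ≈ $1.88

$1.88


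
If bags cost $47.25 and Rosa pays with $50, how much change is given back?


Start with the amount paid:
$50
Subtract the price:
$50 - $47.25 = $2.75

$2.75


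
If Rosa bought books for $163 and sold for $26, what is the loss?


Selling price = $26
Cost price = $163
Loss = cost price - selling price:
Loss = $163 - $26 = $137

$137


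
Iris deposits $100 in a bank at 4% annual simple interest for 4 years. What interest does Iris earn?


Use the formula I = P x R x T / 100
P x R x T = 100 x 4 x 4 = 1600
I = 1600 / 100 = $16

$16


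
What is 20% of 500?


Convert percentage to decimal:
20% = 0.2
Multiply:
500 x 0.2 = 100

100


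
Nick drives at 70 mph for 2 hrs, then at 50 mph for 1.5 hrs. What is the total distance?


Leg 1 distance:
70 x 2 = 140 miles
Leg 2 distance:
50 x 1.5 = 75 miles
Total distance:
140 + 75 = 215 miles

215 miles


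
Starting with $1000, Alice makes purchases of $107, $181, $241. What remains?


Add up expenses:
$107 + $181 + $241 = $529
Subtract from budget:
$1000 - $529 = $471

$471


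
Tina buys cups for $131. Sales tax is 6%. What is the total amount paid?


Calculate the tax:
6% of $131 = $7.86
Add tax to price:
$131 + $7.86 = $138.86

$138.86


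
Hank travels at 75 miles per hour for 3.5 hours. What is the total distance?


Use the formula: distance = speed x time
Speed = 75 mph, Time = 3.5 hours
75 x 3.5 = 262.5 miles

262.5 miles


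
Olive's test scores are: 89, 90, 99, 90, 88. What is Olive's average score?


Add the scores:
89 + 90 + 99 + 90 + 88 = 456
Divide by the number of tests:
456 / 5 = 91.2

91.2


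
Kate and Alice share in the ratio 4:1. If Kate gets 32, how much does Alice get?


Find the multiplier:
32 / 4 = 8
Apply to Alice's share:
1 x 8 = 8

8


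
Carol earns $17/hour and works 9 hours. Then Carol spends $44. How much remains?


Calculate earnings:
9 x $17 = $153
Subtract spending:
$153 - $44 = $109

$109


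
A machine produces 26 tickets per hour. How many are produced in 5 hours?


Production rate: 26 tickets per hour
Time: 5 hours
Total: 26 x 5 = 130 tickets

130 tickets


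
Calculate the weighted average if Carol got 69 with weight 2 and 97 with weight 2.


Weighted sum:
2 x 69 + 2 x 97 = 332
Total weight:
2 + 2 = 4
Weighted average:
332 / 4 = 83

83


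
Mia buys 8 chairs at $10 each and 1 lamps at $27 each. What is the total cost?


Cost of chairs:
8 x $10 = $80
Cost of lamps:
1 x $27 = $27
Add both:
$80 + $27 = $107

$107


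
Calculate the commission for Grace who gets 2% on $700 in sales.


Convert rate to decimal:
2% = 0.02
Multiply by sales:
$700 x 0.02 = $14

$14


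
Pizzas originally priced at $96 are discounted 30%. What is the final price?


Calculate the discount amount:
30% of $96 = $28.80
Subtract from original:
$96 - $28.80 = $67.20

$67.20


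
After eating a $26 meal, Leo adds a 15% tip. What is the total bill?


Calculate the tip:
15% of $26 = $3.90
Add tip to meal cost:
$26 + $3.90 = $29.90

$29.90


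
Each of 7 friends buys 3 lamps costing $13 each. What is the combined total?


Cost per person:
3 x $13 = $39
Group total:
7 x $39 = $273

$273


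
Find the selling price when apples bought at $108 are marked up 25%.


Calculate the markup amount:
25% of $108 = $27
Add to cost:
$108 + $27 = $135

$135


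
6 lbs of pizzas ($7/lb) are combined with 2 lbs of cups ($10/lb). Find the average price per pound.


Cost of pizzas:
6 x $7 = $42
Cost of cups:
2 x $10 = $20
Total cost: $42 + $20 = $62
Total weight: 8 lbs
Average: $62 / 8 = $7.75/lb

$7.75/lb


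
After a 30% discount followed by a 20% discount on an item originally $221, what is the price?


First discount:
30% of $221 = $66.30
Price after first discount:
$221 - $66.30 = $154.70
Second discount:
20% of $154.70 = $30.94
Final price:
$154.70 - $30.94 = $123.76

$123.76


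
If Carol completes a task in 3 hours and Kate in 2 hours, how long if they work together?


Carol's rate: 1/3 of the job per hour
Kate's rate: 1/2 of the job per hour
Combined rate: 1/3 + 1/2 = 5/6 per hour
Time = 1 / (5/6) = 6/5 = 1.2 hours

1.2 hours


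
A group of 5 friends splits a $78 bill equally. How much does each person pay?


Total bill: $78
Number of people: 5
Each pays: $78 / 5 = $15.60

$15.60


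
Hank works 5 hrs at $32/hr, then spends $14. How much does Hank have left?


Calculate earnings:
5 x $32 = $160
Subtract spending:
$160 - $14 = $146

$146


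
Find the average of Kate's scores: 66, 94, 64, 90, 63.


Add the scores:
66 + 94 + 64 + 90 + 63 = 377
Divide by the number of tests:
377 / 5 = 75.4

75.4


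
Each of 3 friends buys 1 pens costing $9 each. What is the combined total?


Cost per person:
1 x $9 = $9
Group total:
3 x $9 = $27

$27


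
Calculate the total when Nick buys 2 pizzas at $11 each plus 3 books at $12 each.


Cost of pizzas:
2 x $11 = $22
Cost of books:
3 x $12 = $36
Add both:
$22 + $36 = $58

$58


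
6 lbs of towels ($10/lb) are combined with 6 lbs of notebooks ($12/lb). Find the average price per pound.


Cost of towels:
6 x $10 = $60
Cost of notebooks:
6 x $12 = $72
Total cost: $60 + $72 = $132
Total weight: 12 lbs
Average: $132 / 12 = $11/lb

$11/lb


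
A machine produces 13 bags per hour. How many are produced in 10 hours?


Production rate: 13 bags per hour
Time: 10 hours
Total: 13 x 10 = 130 bags

130 bags


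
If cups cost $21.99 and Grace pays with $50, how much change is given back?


Start with the amount paid:
$50
Subtract the price:
$50 - $21.99 = $28.01

$28.01


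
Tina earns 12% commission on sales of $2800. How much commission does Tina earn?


Convert rate to decimal:
12% = 0.12
Multiply by sales:
$2800 x 0.12 = $336

$336


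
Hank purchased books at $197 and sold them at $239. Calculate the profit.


Selling price = $239
Cost price = $197
Profit = selling price - cost price:
Profit = $239 - $197 = $42

$42


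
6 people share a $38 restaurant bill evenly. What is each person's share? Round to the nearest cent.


Total bill: $38
Number of people: 6
Each pays: $38 / 6 = $6.3333... ≈ $6.33

$6.33


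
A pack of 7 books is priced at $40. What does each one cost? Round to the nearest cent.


Total cost: $40
Number of items: 7
Unit price: $40 / 7 = $5.7142... ≈ $5.71

$5.71


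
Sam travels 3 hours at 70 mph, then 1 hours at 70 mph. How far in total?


Leg 1 distance:
70 x 3 = 210 miles
Leg 2 distance:
70 x 1 = 70 miles
Total distance:
210 + 70 = 280 miles

280 miles


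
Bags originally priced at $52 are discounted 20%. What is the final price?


Calculate the discount amount:
20% of $52 = $10.40
Subtract from original:
$52 - $10.40 = $41.60

$41.60


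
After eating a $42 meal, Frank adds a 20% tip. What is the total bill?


Calculate the tip:
20% of $42 = $8.40
Add tip to meal cost:
$42 + $8.40 = $50.40

$50.40


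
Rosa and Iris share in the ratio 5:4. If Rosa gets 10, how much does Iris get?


Find the multiplier:
10 / 5 = 2
Apply to Iris's share:
4 x 2 = 8

8


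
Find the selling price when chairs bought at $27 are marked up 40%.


Calculate the markup amount:
40% of $27 = $10.80
Add to cost:
$27 + $10.80 = $37.80

$37.80


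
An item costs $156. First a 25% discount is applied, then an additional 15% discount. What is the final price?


First discount:
25% of $156 = $39
Price after first discount:
$156 - $39 = $117
Second discount:
15% of $117 = $17.55
Final price:
$117 - $17.55 = $99.45

$99.45


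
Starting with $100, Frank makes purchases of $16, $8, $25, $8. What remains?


Add up expenses:
$16 + $8 + $25 + $8 = $57
Subtract from budget:
$100 - $57 = $43

$43


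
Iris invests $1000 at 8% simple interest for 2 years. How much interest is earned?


Use the formula I = P x R x T / 100
P x R x T = 1000 x 8 x 2 = 16000
I = 16000 / 100 = $160

$160


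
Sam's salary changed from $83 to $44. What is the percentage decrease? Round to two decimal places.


Find the absolute change:
|44 - 83| = 39
Divide by original and multiply by 100:
39 / 83 x 100 = 46.9879...% ≈ 46.99%

46.99%


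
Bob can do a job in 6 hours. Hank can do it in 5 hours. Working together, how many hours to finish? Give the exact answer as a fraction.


Bob's rate: 1/6 of the job per hour
Hank's rate: 1/5 of the job per hour
Combined rate: 1/6 + 1/5 = 11/30 per hour
Time = 1 / (11/30) = 30/11 hours (≈ 2.73 hours)

30/11 hours


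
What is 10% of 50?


Convert percentage to decimal:
10% = 0.1
Multiply:
50 x 0.1 = 5

5


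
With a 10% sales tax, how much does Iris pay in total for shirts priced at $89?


Calculate the tax:
10% of $89 = $8.90
Add tax to price:
$89 + $8.90 = $97.90

$97.90


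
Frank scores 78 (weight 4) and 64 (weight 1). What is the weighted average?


Weighted sum:
4 x 78 + 1 x 64 = 376
Total weight:
4 + 1 = 5
Weighted average:
376 / 5 = 75.2

75.2


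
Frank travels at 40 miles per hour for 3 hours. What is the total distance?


Use the formula: distance = speed x time
Speed = 40 mph, Time = 3 hours
40 x 3 = 120 miles

120 miles


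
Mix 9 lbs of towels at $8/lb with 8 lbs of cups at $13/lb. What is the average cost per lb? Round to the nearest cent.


Cost of towels:
9 x $8 = $72
Cost of cups:
8 x $13 = $104
Total cost: $72 + $104 = $176
Total weight: 17 lbs
Average: $176 / 17 = $10.3529... ≈ $10.35/lb

$10.35/lb


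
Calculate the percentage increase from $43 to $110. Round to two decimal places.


Find the absolute change:
|110 - 43| = 67
Divide by original and multiply by 100:
67 / 43 x 100 = 155.8139...% ≈ 155.81%

155.81%


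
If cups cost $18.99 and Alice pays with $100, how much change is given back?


Start with the amount paid:
$100
Subtract the price:
$100 - $18.99 = $81.01

$81.01


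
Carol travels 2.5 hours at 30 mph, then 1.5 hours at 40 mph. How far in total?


Leg 1 distance:
30 x 2.5 = 75 miles
Leg 2 distance:
40 x 1.5 = 60 miles
Total distance:
75 + 60 = 135 miles

135 miles


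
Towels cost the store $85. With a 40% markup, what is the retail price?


Calculate the markup amount:
40% of $85 = $34
Add to cost:
$85 + $34 = $119

$119


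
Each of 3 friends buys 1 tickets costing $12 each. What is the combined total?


Cost per person:
1 x $12 = $12
Group total:
3 x $12 = $36

$36


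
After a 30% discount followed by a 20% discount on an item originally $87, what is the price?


First discount:
30% of $87 = $26.10
Price after first discount:
$87 - $26.10 = $60.90
Second discount:
20% of $60.90 = $12.18
Final price:
$60.90 - $12.18 = $48.72

$48.72


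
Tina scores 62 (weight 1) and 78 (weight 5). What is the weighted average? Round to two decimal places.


Weighted sum:
1 x 62 + 5 x 78 = 452
Total weight:
1 + 5 = 6
Weighted average:
452 / 6 = 75.3333... ≈ 75.33

75.33


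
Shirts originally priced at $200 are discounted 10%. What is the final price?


Calculate the discount amount:
10% of $200 = $20
Subtract from original:
$200 - $20 = $180

$180


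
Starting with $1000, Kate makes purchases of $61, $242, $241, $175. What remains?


Add up expenses:
$61 + $242 + $241 + $175 = $719
Subtract from budget:
$1000 - $719 = $281

$281


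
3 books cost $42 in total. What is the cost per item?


Total cost: $42
Number of items: 3
Unit price: $42 / 3 = $14

$14


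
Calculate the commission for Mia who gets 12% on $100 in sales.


Convert rate to decimal:
12% = 0.12
Multiply by sales:
$100 x 0.12 = $12

$12


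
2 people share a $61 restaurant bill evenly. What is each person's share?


Total bill: $61
Number of people: 2
Each pays: $61 / 2 = $30.50

$30.50


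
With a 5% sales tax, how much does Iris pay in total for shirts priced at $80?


Calculate the tax:
5% of $80 = $4
Add tax to price:
$80 + $4 = $84

$84


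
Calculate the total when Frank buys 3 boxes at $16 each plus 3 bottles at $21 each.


Cost of boxes:
3 x $16 = $48
Cost of bottles:
3 x $21 = $63
Add both:
$48 + $63 = $111

$111


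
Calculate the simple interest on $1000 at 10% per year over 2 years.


Use the formula I = P x R x T / 100
P x R x T = 1000 x 10 x 2 = 20000
I = 20000 / 100 = $200

$200


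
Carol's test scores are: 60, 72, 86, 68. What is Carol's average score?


Add the scores:
60 + 72 + 86 + 68 = 286
Divide by the number of tests:
286 / 4 = 71.5

71.5


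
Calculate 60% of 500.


Convert percentage to decimal:
60% = 0.6
Multiply:
500 x 0.6 = 300

300


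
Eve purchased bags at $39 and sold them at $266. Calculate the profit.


Selling price = $266
Cost price = $39
Profit = selling price - cost price:
Profit = $266 - $39 = $227

$227


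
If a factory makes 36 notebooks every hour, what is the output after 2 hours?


Production rate: 36 notebooks per hour
Time: 2 hours
Total: 36 x 2 = 72 notebooks

72 notebooks


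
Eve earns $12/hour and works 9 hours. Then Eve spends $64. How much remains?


Calculate earnings:
9 x $12 = $108
Subtract spending:
$108 - $64 = $44

$44


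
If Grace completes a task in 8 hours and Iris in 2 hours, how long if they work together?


Grace's rate: 1/8 of the job per hour
Iris's rate: 1/2 of the job per hour
Combined rate: 1/8 + 1/2 = 5/8 per hour
Time = 1 / (5/8) = 8/5 = 1.6 hours

1.6 hours


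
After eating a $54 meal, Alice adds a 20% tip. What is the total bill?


Calculate the tip:
20% of $54 = $10.80
Add tip to meal cost:
$54 + $10.80 = $64.80

$64.80


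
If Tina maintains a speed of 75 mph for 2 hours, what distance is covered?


Use the formula: distance = speed x time
Speed = 75 mph, Time = 2 hours
75 x 2 = 150 miles

150 miles


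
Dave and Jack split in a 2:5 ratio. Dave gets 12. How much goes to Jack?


Find the multiplier:
12 / 2 = 6
Apply to Jack's share:
5 x 6 = 30

30


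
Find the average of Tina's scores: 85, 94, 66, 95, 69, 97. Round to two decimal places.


Add the scores:
85 + 94 + 66 + 95 + 69 + 97 = 506
Divide by the number of tests:
506 / 6 = 84.3333... ≈ 84.33

84.33


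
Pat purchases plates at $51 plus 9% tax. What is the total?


Calculate the tax:
9% of $51 = $4.59
Add tax to price:
$51 + $4.59 = $55.59

$55.59


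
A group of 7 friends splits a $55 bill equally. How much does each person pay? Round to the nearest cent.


Total bill: $55
Number of people: 7
Each pays: $55 / 7 = $7.8571... ≈ $7.86

$7.86


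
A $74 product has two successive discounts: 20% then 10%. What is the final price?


First discount:
20% of $74 = $14.80
Price after first discount:
$74 - $14.80 = $59.20
Second discount:
10% of $59.20 = $5.92
Final price:
$59.20 - $5.92 = $53.28

$53.28


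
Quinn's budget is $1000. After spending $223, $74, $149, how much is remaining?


Add up expenses:
$223 + $74 + $149 = $446
Subtract from budget:
$1000 - $446 = $554

$554


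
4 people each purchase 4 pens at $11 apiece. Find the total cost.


Cost per person:
4 x $11 = $44
Group total:
4 x $44 = $176

$176


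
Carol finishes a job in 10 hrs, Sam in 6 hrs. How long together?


Carol's rate: 1/10 of the job per hour
Sam's rate: 1/6 of the job per hour
Combined rate: 1/10 + 1/6 = 4/15 per hour
Time = 1 / (4/15) = 15/4 = 3.75 hours

3.75 hours
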